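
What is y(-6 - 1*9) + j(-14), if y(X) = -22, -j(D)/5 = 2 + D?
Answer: 38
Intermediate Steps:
j(D) = -10 - 5*D (j(D) = -5*(2 + D) = -10 - 5*D)
y(-6 - 1*9) + j(-14) = -22 + (-10 - 5*(-14)) = -22 + (-10 + 70) = -22 + 60 = 38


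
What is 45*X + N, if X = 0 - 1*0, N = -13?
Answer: -13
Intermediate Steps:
X = 0 (X = 0 + 0 = 0)
45*X + N = 45*0 - 13 = 0 - 13 = -13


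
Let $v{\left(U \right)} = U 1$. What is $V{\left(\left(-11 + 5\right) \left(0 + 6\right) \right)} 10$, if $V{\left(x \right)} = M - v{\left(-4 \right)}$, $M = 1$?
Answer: $50$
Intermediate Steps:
$v{\left(U \right)} = U$
$V{\left(x \right)} = 5$ ($V{\left(x \right)} = 1 - -4 = 1 + 4 = 5$)
$V{\left(\left(-11 + 5\right) \left(0 + 6\right) \right)} 10 = 5 \cdot 10 = 50$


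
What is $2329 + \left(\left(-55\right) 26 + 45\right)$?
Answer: $944$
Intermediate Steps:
$2329 + \left(\left(-55\right) 26 + 45\right) = 2329 + \left(-1430 + 45\right) = 2329 - 1385 = 944$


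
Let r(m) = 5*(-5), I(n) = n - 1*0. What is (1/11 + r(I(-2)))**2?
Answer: 75076/121 ≈ 620.46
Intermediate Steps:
I(n) = n (I(n) = n + 0 = n)
r(m) = -25
(1/11 + r(I(-2)))**2 = (1/11 - 25)**2 = (-274/11)**2 = 75076/121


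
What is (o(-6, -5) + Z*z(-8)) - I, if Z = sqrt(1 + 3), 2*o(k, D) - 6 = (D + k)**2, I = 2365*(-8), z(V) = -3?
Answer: 37955/2 ≈ 18978.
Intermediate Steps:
I = -18920
o(k, D) = 3 + (D + k)**2/2
Z = 2 (Z = sqrt(4) = 2)
(o(-6, -5) + Z*z(-8)) - I = ((3 + (-5 - 6)**2/2) + 2*(-3)) - 1*(-18920) = ((3 + (1/2)*(-11)**2) - 6) + 18920 = ((3 + (1/2)*121) - 6) + 18920 = ((3 + 121/2) - 6) + 18920 = (127/2 - 6) + 18920 = 115/2 + 18920 = 37955/2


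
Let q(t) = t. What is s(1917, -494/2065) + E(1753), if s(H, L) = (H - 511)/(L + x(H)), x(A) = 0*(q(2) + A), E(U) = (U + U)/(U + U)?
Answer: -76392/13 ≈ -5876.3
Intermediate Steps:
E(U) = 1 (E(U) = (2*U)/((2*U)) = (2*U)*(1/(2*U)) = 1)
x(A) = 0 (x(A) = 0*(2 + A) = 0)
s(H, L) = (-511 + H)/L (s(H, L) = (H - 511)/(L + 0) = (-511 + H)/L)
s(1917, -494/2065) + E(1753) = (-511 + 1917)/((-494/2065)) + 1 = 1406/(-494*1/2065) + 1 = 1406/(-494/2065) + 1 = -2065/494*1406 + 1 = -76405/13 + 1 = -76392/13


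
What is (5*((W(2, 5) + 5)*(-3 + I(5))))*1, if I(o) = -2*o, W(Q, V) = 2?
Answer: -455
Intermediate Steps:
(5*((W(2, 5) + 5)*(-3 + I(5))))*1 = (5*((2 + 5)*(-3 - 2*5)))*1 = (5*(7*(-3 - 10)))*1 = (5*(7*(-13)))*1 = (5*(-91))*1 = -455*1 = -455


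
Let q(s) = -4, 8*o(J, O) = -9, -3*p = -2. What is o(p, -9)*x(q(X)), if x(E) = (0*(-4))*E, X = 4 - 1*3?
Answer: 0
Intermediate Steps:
p = 2/3 (p = -1/3*(-2) = 2/3 ≈ 0.66667)
X = 1 (X = 4 - 3 = 1)
o(J, O) = -9/8 (o(J, O) = (1/8)*(-9) = -9/8)
x(E) = 0 (x(E) = 0*E = 0)
o(p, -9)*x(q(X)) = -9/8*0 = 0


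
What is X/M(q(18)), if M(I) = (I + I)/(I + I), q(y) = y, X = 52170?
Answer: 52170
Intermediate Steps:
M(I) = 1 (M(I) = (2*I)/((2*I)) = (2*I)*(1/(2*I)) = 1)
X/M(q(18)) = 52170/1 = 52170*1 = 52170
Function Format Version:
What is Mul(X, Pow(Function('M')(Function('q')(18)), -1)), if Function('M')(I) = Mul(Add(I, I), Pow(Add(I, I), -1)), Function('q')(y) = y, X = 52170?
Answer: 52170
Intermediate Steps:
Function('M')(I) = 1 (Function('M')(I) = Mul(Mul(2, I), Pow(Mul(2, I), -1)) = Mul(Mul(2, I), Mul(Rational(1, 2), Pow(I, -1))) = 1)
Mul(X, Pow(Function('M')(Function('q')(18)), -1)) = Mul(52170, Pow(1, -1)) = Mul(52170, 1) = 52170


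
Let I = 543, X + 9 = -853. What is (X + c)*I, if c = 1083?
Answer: 120003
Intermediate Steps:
X = -862 (X = -9 - 853 = -862)
(X + c)*I = (-862 + 1083)*543 = 221*543 = 120003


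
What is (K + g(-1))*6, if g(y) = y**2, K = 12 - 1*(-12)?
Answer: 150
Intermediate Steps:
K = 24 (K = 12 + 12 = 24)
(K + g(-1))*6 = (24 + (-1)**2)*6 = (24 + 1)*6 = 25*6 = 150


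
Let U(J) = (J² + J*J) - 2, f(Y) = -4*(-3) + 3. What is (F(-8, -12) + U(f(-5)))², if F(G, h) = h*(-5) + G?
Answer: 250000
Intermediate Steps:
f(Y) = 15 (f(Y) = 12 + 3 = 15)
U(J) = -2 + 2*J² (U(J) = (J² + J²) - 2 = 2*J² - 2 = -2 + 2*J²)
F(G, h) = G - 5*h (F(G, h) = -5*h + G = G - 5*h)
(F(-8, -12) + U(f(-5)))² = ((-8 - 5*(-12)) + (-2 + 2*15²))² = ((-8 + 60) + (-2 + 2*225))² = (52 + (-2 + 450))² = (52 + 448)² = 500² = 250000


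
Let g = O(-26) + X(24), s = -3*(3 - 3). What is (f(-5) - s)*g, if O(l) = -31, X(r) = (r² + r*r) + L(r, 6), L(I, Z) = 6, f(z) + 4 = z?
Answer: -10143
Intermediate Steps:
f(z) = -4 + z
X(r) = 6 + 2*r² (X(r) = (r² + r*r) + 6 = (r² + r²) + 6 = 2*r² + 6 = 6 + 2*r²)
s = 0 (s = -3*0 = 0)
g = 1127 (g = -31 + (6 + 2*24²) = -31 + (6 + 2*576) = -31 + (6 + 1152) = -31 + 1158 = 1127)
(f(-5) - s)*g = ((-4 - 5) - 1*0)*1127 = (-9 + 0)*1127 = -9*1127 = -10143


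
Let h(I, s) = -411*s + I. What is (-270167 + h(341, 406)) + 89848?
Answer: -346844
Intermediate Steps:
h(I, s) = I - 411*s
(-270167 + h(341, 406)) + 89848 = (-270167 + (341 - 411*406)) + 89848 = (-270167 + (341 - 166866)) + 89848 = (-270167 - 166525) + 89848 = -436692 + 89848 = -346844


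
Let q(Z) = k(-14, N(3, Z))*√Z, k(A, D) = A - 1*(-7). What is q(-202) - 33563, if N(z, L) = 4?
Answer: -33563 - 7*I*√202 ≈ -33563.0 - 99.489*I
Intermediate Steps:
k(A, D) = 7 + A (k(A, D) = A + 7 = 7 + A)
q(Z) = -7*√Z (q(Z) = (7 - 14)*√Z = -7*√Z)
q(-202) - 33563 = -7*I*√202 - 33563 = -33563 - 7*I*√202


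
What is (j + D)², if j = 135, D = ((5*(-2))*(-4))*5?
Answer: 112225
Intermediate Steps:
D = 200 (D = -10*(-4)*5 = 40*5 = 200)
(j + D)² = (135 + 200)² = 335² = 112225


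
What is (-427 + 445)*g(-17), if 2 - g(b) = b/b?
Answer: 18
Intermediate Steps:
g(b) = 1 (g(b) = 2 - b/b = 2 - 1*1 = 2 - 1 = 1)
(-427 + 445)*g(-17) = (-427 + 445)*1 = 18*1 = 18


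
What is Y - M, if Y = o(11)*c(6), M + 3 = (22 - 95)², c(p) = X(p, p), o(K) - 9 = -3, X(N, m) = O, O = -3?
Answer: -5344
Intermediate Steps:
X(N, m) = -3
o(K) = 6 (o(K) = 9 - 3 = 6)
c(p) = -3
M = 5326 (M = -3 + (22 - 95)² = -3 + (-73)² = -3 + 5329 = 5326)
Y = -18 (Y = 6*(-3) = -18)
Y - M = -18 - 1*5326 = -18 - 5326 = -5344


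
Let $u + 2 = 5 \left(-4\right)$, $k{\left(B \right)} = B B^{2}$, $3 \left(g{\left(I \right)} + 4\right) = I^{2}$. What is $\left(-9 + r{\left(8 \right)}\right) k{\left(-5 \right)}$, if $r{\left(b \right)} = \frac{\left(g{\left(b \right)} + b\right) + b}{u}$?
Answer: $\frac{43375}{33} \approx 1314.4$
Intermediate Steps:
$g{\left(I \right)} = -4 + \frac{I^{2}}{3}$
$k{\left(B \right)} = B^{3}$
$u = -22$ ($u = -2 + 5 \left(-4\right) = -2 - 20 = -22$)
$r{\left(b \right)} = \frac{2}{11} - \frac{b}{11} - \frac{b^{2}}{66}$ ($r{\left(b \right)} = \frac{\left(\left(-4 + \frac{b^{2}}{3}\right) + b\right) + b}{-22} = \left(\left(-4 + b + \frac{b^{2}}{3}\right) + b\right) \left(- \frac{1}{22}\right) = \left(-4 + 2 b + \frac{b^{2}}{3}\right) \left(- \frac{1}{22}\right) = \frac{2}{11} - \frac{b}{11} - \frac{b^{2}}{66}$)
$\left(-9 + r{\left(8 \right)}\right) k{\left(-5 \right)} = \left(-9 - \left(\frac{6}{11} + \frac{32}{33}\right)\right) \left(-5\right)^{3} = \left(-9 - \frac{50}{33}\right) \left(-125\right) = \left(- \frac{347}{33}\right) \left(-125\right) = \frac{43375}{33}$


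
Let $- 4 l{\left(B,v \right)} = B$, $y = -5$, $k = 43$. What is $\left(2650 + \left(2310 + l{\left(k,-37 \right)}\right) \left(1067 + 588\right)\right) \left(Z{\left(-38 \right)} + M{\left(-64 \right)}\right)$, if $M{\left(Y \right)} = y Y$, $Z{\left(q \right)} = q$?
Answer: $\frac{2147660535}{2} \approx 1.0738 \cdot 10^{9}$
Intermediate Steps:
$l{\left(B,v \right)} = - \frac{B}{4}$
$M{\left(Y \right)} = - 5 Y$
$\left(2650 + \left(2310 + l{\left(k,-37 \right)}\right) \left(1067 + 588\right)\right) \left(Z{\left(-38 \right)} + M{\left(-64 \right)}\right) = \left(2650 + \left(2310 - \frac{43}{4}\right) \left(1067 + 588\right)\right) \left(-38 - -320\right) = \left(2650 + \left(2310 - \frac{43}{4}\right) 1655\right) \left(-38 + 320\right) = \left(2650 + \frac{9197}{4} \cdot 1655\right) 282 = \left(2650 + \frac{15221035}{4}\right) 282 = \frac{15231635}{4} \cdot 282 = \frac{2147660535}{2}$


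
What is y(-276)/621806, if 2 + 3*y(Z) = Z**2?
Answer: 38087/932709 ≈ 0.040835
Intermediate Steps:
y(Z) = -2/3 + Z**2/3
y(-276)/621806 = (-2/3 + (1/3)*(-276)**2)/621806 = (-2/3 + (1/3)*76176)*(1/621806) = (-2/3 + 25392)*(1/621806) = (76174/3)*(1/621806) = 38087/932709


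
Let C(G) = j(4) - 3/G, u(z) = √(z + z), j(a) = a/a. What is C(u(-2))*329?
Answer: 329 + 987*I/2 ≈ 329.0 + 493.5*I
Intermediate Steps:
j(a) = 1
u(z) = √2*√z (u(z) = √(2*z) = √2*√z)
C(G) = 1 - 3/G
C(u(-2))*329 = ((-3 + √2*√(-2))/((√2*√(-2))))*329 = ((-3 + √2*(I*√2))/((√2*(I*√2))))*329 = ((-3 + 2*I)/((2*I)))*329 = ((-I/2)*(-3 + 2*I))*329 = -I*(-3 + 2*I)/2*329 = -329*I*(-3 + 2*I)/2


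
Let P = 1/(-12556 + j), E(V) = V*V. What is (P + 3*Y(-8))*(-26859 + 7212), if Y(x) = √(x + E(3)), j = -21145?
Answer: -1986350994/33701 ≈ -58940.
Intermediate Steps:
E(V) = V²
P = -1/33701 (P = 1/(-12556 - 21145) = 1/(-33701) = -1/33701 ≈ -2.9673e-5)
Y(x) = √(9 + x) (Y(x) = √(x + 3²) = √(x + 9) = √(9 + x))
(P + 3*Y(-8))*(-26859 + 7212) = (-1/33701 + 3*√(9 - 8))*(-26859 + 7212) = (-1/33701 + 3*√1)*(-19647) = (-1/33701 + 3*1)*(-19647) = (-1/33701 + 3)*(-19647) = (101102/33701)*(-19647) = -1986350994/33701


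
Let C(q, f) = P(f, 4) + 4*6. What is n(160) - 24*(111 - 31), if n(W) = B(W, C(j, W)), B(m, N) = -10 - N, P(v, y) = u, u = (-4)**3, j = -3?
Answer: -1890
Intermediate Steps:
u = -64
P(v, y) = -64
C(q, f) = -40 (C(q, f) = -64 + 4*6 = -64 + 24 = -40)
n(W) = 30 (n(W) = -10 - 1*(-40) = -10 + 40 = 30)
n(160) - 24*(111 - 31) = 30 - 24*(111 - 31) = 30 - 24*80 = 30 - 1*1920 = 30 - 1920 = -1890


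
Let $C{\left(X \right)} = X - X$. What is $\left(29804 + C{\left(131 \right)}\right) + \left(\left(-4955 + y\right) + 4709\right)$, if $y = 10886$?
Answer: $40444$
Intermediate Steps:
$C{\left(X \right)} = 0$
$\left(29804 + C{\left(131 \right)}\right) + \left(\left(-4955 + y\right) + 4709\right) = \left(29804 + 0\right) + \left(\left(-4955 + 10886\right) + 4709\right) = 29804 + \left(5931 + 4709\right) = 29804 + 10640 = 40444$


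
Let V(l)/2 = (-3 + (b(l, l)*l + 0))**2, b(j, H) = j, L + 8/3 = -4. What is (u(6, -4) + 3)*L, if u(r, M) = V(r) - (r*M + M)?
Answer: -44180/3 ≈ -14727.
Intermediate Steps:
L = -20/3 (L = -8/3 - 4 = -20/3 ≈ -6.6667)
V(l) = 2*(-3 + l**2)**2 (V(l) = 2*(-3 + (l*l + 0))**2 = 2*(-3 + (l**2 + 0))**2 = 2*(-3 + l**2)**2)
u(r, M) = -M + 2*(-3 + r**2)**2 - M*r (u(r, M) = 2*(-3 + r**2)**2 - (r*M + M) = 2*(-3 + r**2)**2 - (M*r + M) = 2*(-3 + r**2)**2 - (M + M*r) = 2*(-3 + r**2)**2 + (-M - M*r) = -M + 2*(-3 + r**2)**2 - M*r)
(u(6, -4) + 3)*L = ((-1*(-4) + 2*(-3 + 6**2)**2 - 1*(-4)*6) + 3)*(-20/3) = ((4 + 2*(-3 + 36)**2 + 24) + 3)*(-20/3) = ((4 + 2*33**2 + 24) + 3)*(-20/3) = ((4 + 2*1089 + 24) + 3)*(-20/3) = ((4 + 2178 + 24) + 3)*(-20/3) = (2206 + 3)*(-20/3) = 2209*(-20/3) = -44180/3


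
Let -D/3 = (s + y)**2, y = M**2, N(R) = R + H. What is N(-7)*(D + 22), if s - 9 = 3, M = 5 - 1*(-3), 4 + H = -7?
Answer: 311508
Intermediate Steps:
H = -11 (H = -4 - 7 = -11)
M = 8 (M = 5 + 3 = 8)
s = 12 (s = 9 + 3 = 12)
N(R) = -11 + R (N(R) = R - 11 = -11 + R)
y = 64 (y = 8**2 = 64)
D = -17328 (D = -3*(12 + 64)**2 = -3*76**2 = -3*5776 = -17328)
N(-7)*(D + 22) = (-11 - 7)*(-17328 + 22) = -18*(-17306) = 311508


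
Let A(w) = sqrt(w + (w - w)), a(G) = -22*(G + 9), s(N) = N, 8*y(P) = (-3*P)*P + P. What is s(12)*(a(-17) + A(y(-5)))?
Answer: 2112 + 12*I*sqrt(10) ≈ 2112.0 + 37.947*I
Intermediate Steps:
y(P) = -3*P**2/8 + P/8 (y(P) = ((-3*P)*P + P)/8 = (-3*P**2 + P)/8 = (P - 3*P**2)/8 = -3*P**2/8 + P/8)
a(G) = -198 - 22*G (a(G) = -22*(9 + G) = -198 - 22*G)
A(w) = sqrt(w) (A(w) = sqrt(w + 0) = sqrt(w))
s(12)*(a(-17) + A(y(-5))) = 12*((-198 - 22*(-17)) + sqrt((1/8)*(-5)*(1 - 3*(-5)))) = 12*((-198 + 374) + sqrt((1/8)*(-5)*(1 + 15))) = 12*(176 + sqrt((1/8)*(-5)*16)) = 12*(176 + sqrt(-10)) = 12*(176 + I*sqrt(10)) = 2112 + 12*I*sqrt(10)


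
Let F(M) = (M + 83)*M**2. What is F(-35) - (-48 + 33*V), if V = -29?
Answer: 59805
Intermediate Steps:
F(M) = M**2*(83 + M) (F(M) = (83 + M)*M**2 = M**2*(83 + M))
F(-35) - (-48 + 33*V) = (-35)**2*(83 - 35) - (-48 + 33*(-29)) = 1225*48 - (-48 - 957) = 58800 - 1*(-1005) = 58800 + 1005 = 59805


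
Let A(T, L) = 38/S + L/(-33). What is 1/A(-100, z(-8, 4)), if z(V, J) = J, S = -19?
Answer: -33/70 ≈ -0.47143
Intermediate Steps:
A(T, L) = -2 - L/33 (A(T, L) = 38/(-19) + L/(-33) = 38*(-1/19) + L*(-1/33) = -2 - L/33)
1/A(-100, z(-8, 4)) = 1/(-2 - 1/33*4) = 1/(-2 - 4/33) = 1/(-70/33) = -33/70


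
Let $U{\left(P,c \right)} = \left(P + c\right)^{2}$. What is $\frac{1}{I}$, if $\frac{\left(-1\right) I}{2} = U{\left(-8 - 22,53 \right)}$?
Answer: $- \frac{1}{1058} \approx -0.00094518$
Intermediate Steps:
$I = -1058$ ($I = - 2 \left(\left(-8 - 22\right) + 53\right)^{2} = - 2 \left(-30 + 53\right)^{2} = - 2 \cdot 23^{2} = \left(-2\right) 529 = -1058$)
$\frac{1}{I} = \frac{1}{-1058} = - \frac{1}{1058}$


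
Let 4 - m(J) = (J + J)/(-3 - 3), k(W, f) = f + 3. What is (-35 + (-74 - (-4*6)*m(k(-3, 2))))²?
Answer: 729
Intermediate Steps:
k(W, f) = 3 + f
m(J) = 4 + J/3 (m(J) = 4 - (J + J)/(-3 - 3) = 4 - 2*J/(-6) = 4 - 2*J*(-1)/6 = 4 - (-1)*J/3 = 4 + J/3)
(-35 + (-74 - (-4*6)*m(k(-3, 2))))² = (-35 + (-74 - (-4*6)*(4 + (3 + 2)/3)))² = (-35 + (-74 - (-24)*(4 + (⅓)*5)))² = (-35 + (-74 - (-24)*(4 + 5/3)))² = (-35 + (-74 - (-24)*17/3))² = (-35 + (-74 - 1*(-136)))² = (-35 + (-74 + 136))² = (-35 + 62)² = 27² = 729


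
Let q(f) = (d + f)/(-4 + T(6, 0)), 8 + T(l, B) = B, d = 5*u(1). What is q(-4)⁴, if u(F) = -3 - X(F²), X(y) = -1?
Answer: 2401/1296 ≈ 1.8526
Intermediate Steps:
u(F) = -2 (u(F) = -3 - 1*(-1) = -3 + 1 = -2)
d = -10 (d = 5*(-2) = -10)
T(l, B) = -8 + B
q(f) = ⅚ - f/12 (q(f) = (-10 + f)/(-4 + (-8 + 0)) = (-10 + f)/(-4 - 8) = (-10 + f)/(-12) = (-10 + f)*(-1/12) = ⅚ - f/12)
q(-4)⁴ = (⅚ - 1/12*(-4))⁴ = (⅚ + ⅓)⁴ = (7/6)⁴ = 2401/1296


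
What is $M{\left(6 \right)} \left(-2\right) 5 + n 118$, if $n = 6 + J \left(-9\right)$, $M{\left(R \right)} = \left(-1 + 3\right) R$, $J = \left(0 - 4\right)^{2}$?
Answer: $-16404$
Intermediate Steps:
$J = 16$ ($J = \left(-4\right)^{2} = 16$)
$M{\left(R \right)} = 2 R$
$n = -138$ ($n = 6 + 16 \left(-9\right) = 6 - 144 = -138$)
$M{\left(6 \right)} \left(-2\right) 5 + n 118 = 2 \cdot 6 \left(-2\right) 5 - 16284 = 12 \left(-2\right) 5 - 16284 = \left(-24\right) 5 - 16284 = -120 - 16284 = -16404$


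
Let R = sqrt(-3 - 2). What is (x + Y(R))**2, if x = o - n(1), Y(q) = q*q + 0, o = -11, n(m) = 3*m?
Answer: 361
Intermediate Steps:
R = I*sqrt(5) (R = sqrt(-5) = I*sqrt(5) ≈ 2.2361*I)
Y(q) = q**2 (Y(q) = q**2 + 0 = q**2)
x = -14 (x = -11 - 3 = -14)
(x + Y(R))**2 = (-14 + (I*sqrt(5))**2)**2 = (-14 - 5)**2 = (-19)**2 = 361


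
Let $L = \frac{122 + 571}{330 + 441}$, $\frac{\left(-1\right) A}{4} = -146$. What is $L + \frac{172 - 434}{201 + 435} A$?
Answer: $- \frac{9794035}{40863} \approx -239.68$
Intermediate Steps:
$A = 584$ ($A = \left(-4\right) \left(-146\right) = 584$)
$L = \frac{231}{257}$ ($L = \frac{693}{771} = 693 \cdot \frac{1}{771} = \frac{231}{257} \approx 0.89883$)
$L + \frac{172 - 434}{201 + 435} A = \frac{231}{257} + \frac{172 - 434}{201 + 435} \cdot 584 = \frac{231}{257} + - \frac{262}{636} \cdot 584 = \frac{231}{257} + \left(-262\right) \frac{1}{636} \cdot 584 = \frac{231}{257} - \frac{38252}{159} = - \frac{9794035}{40863}$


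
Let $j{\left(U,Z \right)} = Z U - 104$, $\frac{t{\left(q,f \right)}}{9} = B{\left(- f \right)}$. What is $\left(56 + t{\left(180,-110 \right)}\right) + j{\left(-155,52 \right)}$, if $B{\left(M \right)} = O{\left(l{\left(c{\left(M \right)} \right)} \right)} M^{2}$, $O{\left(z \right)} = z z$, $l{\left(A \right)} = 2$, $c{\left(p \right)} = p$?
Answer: $427492$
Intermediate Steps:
$O{\left(z \right)} = z^{2}$
$B{\left(M \right)} = 4 M^{2}$ ($B{\left(M \right)} = 2^{2} M^{2} = 4 M^{2}$)
$t{\left(q,f \right)} = 36 f^{2}$ ($t{\left(q,f \right)} = 9 \cdot 4 \left(- f\right)^{2} = 9 \cdot 4 f^{2} = 36 f^{2}$)
$j{\left(U,Z \right)} = -104 + U Z$ ($j{\left(U,Z \right)} = U Z - 104 = -104 + U Z$)
$\left(56 + t{\left(180,-110 \right)}\right) + j{\left(-155,52 \right)} = \left(56 + 36 \left(-110\right)^{2}\right) - 8164 = \left(56 + 36 \cdot 12100\right) - 8164 = \left(56 + 435600\right) - 8164 = 435656 - 8164 = 427492$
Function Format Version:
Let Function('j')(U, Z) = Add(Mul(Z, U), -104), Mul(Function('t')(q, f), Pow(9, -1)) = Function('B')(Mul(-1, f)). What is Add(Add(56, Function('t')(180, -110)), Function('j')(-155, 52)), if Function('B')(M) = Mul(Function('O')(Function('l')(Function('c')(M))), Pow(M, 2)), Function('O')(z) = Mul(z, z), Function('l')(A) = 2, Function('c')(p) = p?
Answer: 427492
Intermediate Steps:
Function('O')(z) = Pow(z, 2)
Function('B')(M) = Mul(4, Pow(M, 2)) (Function('B')(M) = Mul(Pow(2, 2), Pow(M, 2)) = Mul(4, Pow(M, 2)))
Function('t')(q, f) = Mul(36, Pow(f, 2)) (Function('t')(q, f) = Mul(9, Mul(4, Pow(Mul(-1, f), 2))) = Mul(9, Mul(4, Pow(f, 2))) = Mul(36, Pow(f, 2)))
Function('j')(U, Z) = Add(-104, Mul(U, Z)) (Function('j')(U, Z) = Add(Mul(U, Z), -104) = Add(-104, Mul(U, Z)))
Add(Add(56, Function('t')(180, -110)), Function('j')(-155, 52)) = Add(Add(56, Mul(36, Pow(-110, 2))), Add(-104, Mul(-155, 52))) = Add(Add(56, Mul(36, 12100)), Add(-104, -8060)) = Add(Add(56, 435600), -8164) = Add(435656, -8164) = 427492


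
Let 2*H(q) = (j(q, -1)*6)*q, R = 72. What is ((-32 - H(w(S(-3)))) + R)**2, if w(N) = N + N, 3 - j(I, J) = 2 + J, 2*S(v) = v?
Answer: 3364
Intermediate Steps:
S(v) = v/2
j(I, J) = 1 - J (j(I, J) = 3 - (2 + J) = 3 + (-2 - J) = 1 - J)
w(N) = 2*N
H(q) = 6*q (H(q) = (((1 - 1*(-1))*6)*q)/2 = (((1 + 1)*6)*q)/2 = ((2*6)*q)/2 = (12*q)/2 = 6*q)
((-32 - H(w(S(-3)))) + R)**2 = ((-32 - 6*2*((1/2)*(-3))) + 72)**2 = ((-32 - 6*2*(-3/2)) + 72)**2 = ((-32 - 6*(-3)) + 72)**2 = ((-32 - 1*(-18)) + 72)**2 = ((-32 + 18) + 72)**2 = (-14 + 72)**2 = 58**2 = 3364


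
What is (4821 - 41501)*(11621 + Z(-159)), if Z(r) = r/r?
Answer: -426294960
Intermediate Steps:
Z(r) = 1
(4821 - 41501)*(11621 + Z(-159)) = (4821 - 41501)*(11621 + 1) = -36680*11622 = -426294960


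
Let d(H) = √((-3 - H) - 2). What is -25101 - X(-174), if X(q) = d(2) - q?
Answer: -25275 - I*√7 ≈ -25275.0 - 2.6458*I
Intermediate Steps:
d(H) = √(-5 - H)
X(q) = -q + I*√7 (X(q) = √(-5 - 1*2) - q = √(-5 - 2) - q = √(-7) - q = I*√7 - q = -q + I*√7)
-25101 - X(-174) = -25101 - (-1*(-174) + I*√7) = -25101 - (174 + I*√7) = -25101 + (-174 - I*√7) = -25275 - I*√7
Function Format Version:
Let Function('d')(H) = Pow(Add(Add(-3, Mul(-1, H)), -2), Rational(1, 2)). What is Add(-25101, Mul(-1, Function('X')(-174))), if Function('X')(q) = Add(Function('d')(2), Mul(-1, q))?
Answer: Add(-25275, Mul(-1, I, Pow(7, Rational(1, 2)))) ≈ Add(-25275., Mul(-2.6458, I))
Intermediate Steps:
Function('d')(H) = Pow(Add(-5, Mul(-1, H)), Rational(1, 2))
Function('X')(q) = Add(Mul(-1, q), Mul(I, Pow(7, Rational(1, 2)))) (Function('X')(q) = Add(Pow(Add(-5, Mul(-1, 2)), Rational(1, 2)), Mul(-1, q)) = Add(Pow(Add(-5, -2), Rational(1, 2)), Mul(-1, q)) = Add(Pow(-7, Rational(1, 2)), Mul(-1, q)) = Add(Mul(I, Pow(7, Rational(1, 2))), Mul(-1, q)) = Add(Mul(-1, q), Mul(I, Pow(7, Rational(1, 2)))))
Add(-25101, Mul(-1, Function('X')(-174))) = Add(-25101, Mul(-1, Add(Mul(-1, -174), Mul(I, Pow(7, Rational(1, 2)))))) = Add(-25101, Mul(-1, Add(174, Mul(I, Pow(7, Rational(1, 2)))))) = Add(-25101, Add(-174, Mul(-1, I, Pow(7, Rational(1, 2))))) = Add(-25275, Mul(-1, I, Pow(7, Rational(1, 2))))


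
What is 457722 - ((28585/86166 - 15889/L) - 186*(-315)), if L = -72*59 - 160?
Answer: 75798356290921/189909864 ≈ 3.9913e+5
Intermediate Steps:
L = -4408 (L = -4248 - 160 = -4408)
457722 - ((28585/86166 - 15889/L) - 186*(-315)) = 457722 - ((28585/86166 - 15889/(-4408)) - 186*(-315)) = 457722 - ((28585*(1/86166) - 15889*(-1/4408)) - 1*(-58590)) = 457722 - ((28585/86166 + 15889/4408) + 58590) = 457722 - (747547127/189909864 + 58590) = 457722 - 1*11127566478887/189909864 = 457722 - 11127566478887/189909864 = 75798356290921/189909864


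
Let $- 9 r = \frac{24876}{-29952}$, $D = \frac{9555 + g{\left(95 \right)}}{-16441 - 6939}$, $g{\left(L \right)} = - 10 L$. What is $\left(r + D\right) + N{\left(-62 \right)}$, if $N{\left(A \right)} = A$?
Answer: $- \frac{545129197}{8753472} \approx -62.276$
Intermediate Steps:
$D = - \frac{1721}{4676}$ ($D = \frac{9555 - 950}{-16441 - 6939} = \frac{9555 - 950}{-23380} = 8605 \left(- \frac{1}{23380}\right) = - \frac{1721}{4676} \approx -0.36805$)
$r = \frac{691}{7488}$ ($r = - \frac{24876 \frac{1}{-29952}}{9} = - \frac{24876 \left(- \frac{1}{29952}\right)}{9} = \left(- \frac{1}{9}\right) \left(- \frac{691}{832}\right) = \frac{691}{7488} \approx 0.092281$)
$\left(r + D\right) + N{\left(-62 \right)} = \left(\frac{691}{7488} - \frac{1721}{4676}\right) - 62 = - \frac{2413933}{8753472} - 62 = - \frac{545129197}{8753472}$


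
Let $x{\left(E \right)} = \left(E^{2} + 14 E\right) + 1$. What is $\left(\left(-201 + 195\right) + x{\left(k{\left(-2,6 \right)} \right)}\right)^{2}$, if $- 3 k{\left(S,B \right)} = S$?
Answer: $\frac{1849}{81} \approx 22.827$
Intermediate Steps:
$k{\left(S,B \right)} = - \frac{S}{3}$
$x{\left(E \right)} = 1 + E^{2} + 14 E$
$\left(\left(-201 + 195\right) + x{\left(k{\left(-2,6 \right)} \right)}\right)^{2} = \left(\left(-201 + 195\right) + \left(1 + \left(\left(- \frac{1}{3}\right) \left(-2\right)\right)^{2} + 14 \left(\left(- \frac{1}{3}\right) \left(-2\right)\right)\right)\right)^{2} = \left(-6 + \left(1 + \left(\frac{2}{3}\right)^{2} + 14 \cdot \frac{2}{3}\right)\right)^{2} = \left(-6 + \left(1 + \frac{4}{9} + \frac{28}{3}\right)\right)^{2} = \left(-6 + \frac{97}{9}\right)^{2} = \left(\frac{43}{9}\right)^{2} = \frac{1849}{81}$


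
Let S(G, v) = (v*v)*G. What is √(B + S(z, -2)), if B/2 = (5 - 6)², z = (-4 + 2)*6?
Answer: I*√46 ≈ 6.7823*I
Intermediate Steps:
z = -12 (z = -2*6 = -12)
B = 2 (B = 2*(5 - 6)² = 2*(-1)² = 2*1 = 2)
S(G, v) = G*v² (S(G, v) = v²*G = G*v²)
√(B + S(z, -2)) = √(2 - 12*(-2)²) = √(2 - 12*4) = √(2 - 48) = √(-46) = I*√46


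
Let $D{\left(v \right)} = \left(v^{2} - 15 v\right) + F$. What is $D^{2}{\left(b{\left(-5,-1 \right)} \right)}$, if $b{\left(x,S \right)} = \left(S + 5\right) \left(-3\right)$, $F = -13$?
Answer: $96721$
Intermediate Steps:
$b{\left(x,S \right)} = -15 - 3 S$ ($b{\left(x,S \right)} = \left(5 + S\right) \left(-3\right) = -15 - 3 S$)
$D{\left(v \right)} = -13 + v^{2} - 15 v$ ($D{\left(v \right)} = \left(v^{2} - 15 v\right) - 13 = -13 + v^{2} - 15 v$)
$D^{2}{\left(b{\left(-5,-1 \right)} \right)} = \left(-13 + \left(-15 - -3\right)^{2} - 15 \left(-15 - -3\right)\right)^{2} = \left(-13 + \left(-15 + 3\right)^{2} - 15 \left(-15 + 3\right)\right)^{2} = \left(-13 + \left(-12\right)^{2} - -180\right)^{2} = \left(-13 + 144 + 180\right)^{2} = 311^{2} = 96721$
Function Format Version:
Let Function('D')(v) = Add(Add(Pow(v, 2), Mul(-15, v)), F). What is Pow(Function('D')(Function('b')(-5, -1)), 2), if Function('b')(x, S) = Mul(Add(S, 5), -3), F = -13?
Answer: 96721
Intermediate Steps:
Function('b')(x, S) = Add(-15, Mul(-3, S)) (Function('b')(x, S) = Mul(Add(5, S), -3) = Add(-15, Mul(-3, S)))
Function('D')(v) = Add(-13, Pow(v, 2), Mul(-15, v)) (Function('D')(v) = Add(Add(Pow(v, 2), Mul(-15, v)), -13) = Add(-13, Pow(v, 2), Mul(-15, v)))
Pow(Function('D')(Function('b')(-5, -1)), 2) = Pow(Add(-13, Pow(Add(-15, Mul(-3, -1)), 2), Mul(-15, Add(-15, Mul(-3, -1)))), 2) = Pow(Add(-13, Pow(Add(-15, 3), 2), Mul(-15, Add(-15, 3))), 2) = Pow(Add(-13, Pow(-12, 2), Mul(-15, -12)), 2) = Pow(Add(-13, 144, 180), 2) = Pow(311, 2) = 96721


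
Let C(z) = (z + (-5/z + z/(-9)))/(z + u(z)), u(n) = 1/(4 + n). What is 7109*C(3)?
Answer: 49763/22 ≈ 2262.0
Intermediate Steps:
C(z) = (-5/z + 8*z/9)/(z + 1/(4 + z)) (C(z) = (z + (-5/z + z/(-9)))/(z + 1/(4 + z)) = (z + (-5/z + z*(-⅑)))/(z + 1/(4 + z)) = (z + (-5/z - z/9))/(z + 1/(4 + z)) = (-5/z + 8*z/9)/(z + 1/(4 + z)))
7109*C(3) = 7109*((⅑)*(-45 + 8*3²)*(4 + 3)/(3*(1 + 3*(4 + 3)))) = 7109*((⅑)*(⅓)*(-45 + 8*9)*7/(1 + 3*7)) = 7109*((⅑)*(⅓)*(-45 + 72)*7/(1 + 21)) = 7109*((⅑)*(⅓)*27*7/22) = 7109*((⅑)*(⅓)*(1/22)*27*7) = 7109*(7/22) = 49763/22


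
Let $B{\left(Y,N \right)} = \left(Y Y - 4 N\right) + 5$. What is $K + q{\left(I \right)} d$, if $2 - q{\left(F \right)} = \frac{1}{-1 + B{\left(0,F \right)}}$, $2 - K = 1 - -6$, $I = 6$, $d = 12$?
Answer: $\frac{98}{5} \approx 19.6$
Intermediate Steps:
$B{\left(Y,N \right)} = 5 + Y^{2} - 4 N$ ($B{\left(Y,N \right)} = \left(Y^{2} - 4 N\right) + 5 = 5 + Y^{2} - 4 N$)
$K = -5$ ($K = 2 - \left(1 - -6\right) = 2 - \left(1 + 6\right) = 2 - 7 = -5$)
$q{\left(F \right)} = 2 - \frac{1}{4 - 4 F}$ ($q{\left(F \right)} = 2 - \frac{1}{-1 + \left(5 + 0^{2} - 4 F\right)} = 2 - \frac{1}{-1 + \left(5 + 0 - 4 F\right)} = 2 - \frac{1}{-1 - \left(-5 + 4 F\right)} = 2 - \frac{1}{4 - 4 F}$)
$K + q{\left(I \right)} d = -5 + \frac{7 - 48}{4 \left(1 - 6\right)} 12 = -5 + \frac{1}{4} \frac{1}{-5} \left(-41\right) 12 = -5 + \frac{1}{4} \left(- \frac{1}{5}\right) \left(-41\right) 12 = -5 + \frac{41}{20} \cdot 12 = -5 + \frac{123}{5} = \frac{98}{5}$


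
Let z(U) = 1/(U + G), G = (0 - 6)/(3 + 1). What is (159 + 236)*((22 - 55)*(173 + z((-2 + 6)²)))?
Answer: -65422665/29 ≈ -2.2560e+6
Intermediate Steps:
G = -3/2 (G = -6/4 = -6*¼ = -3/2 ≈ -1.5000)
z(U) = 1/(-3/2 + U) (z(U) = 1/(U - 3/2) = 1/(-3/2 + U))
(159 + 236)*((22 - 55)*(173 + z((-2 + 6)²))) = (159 + 236)*((22 - 55)*(173 + 2/(-3 + 2*(-2 + 6)²))) = 395*(-33*(173 + 2/(-3 + 2*4²))) = 395*(-33*(173 + 2/(-3 + 2*16))) = 395*(-33*(173 + 2/(-3 + 32))) = 395*(-33*(173 + 2/29)) = 395*(-33*5019/29) = 395*(-165627/29) = -65422665/29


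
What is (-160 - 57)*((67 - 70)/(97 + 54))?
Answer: 651/151 ≈ 4.3113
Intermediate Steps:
(-160 - 57)*((67 - 70)/(97 + 54)) = -(-651)/151 = -217*(-3/151) = 651/151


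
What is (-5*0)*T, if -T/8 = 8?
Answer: 0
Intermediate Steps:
T = -64 (T = -8*8 = -64)
(-5*0)*T = -5*0*(-64) = 0*(-64) = 0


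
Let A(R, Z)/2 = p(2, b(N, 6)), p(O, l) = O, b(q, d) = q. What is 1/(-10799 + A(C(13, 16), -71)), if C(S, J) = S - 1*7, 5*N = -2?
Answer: -1/10795 ≈ -9.2636e-5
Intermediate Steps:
N = -2/5 (N = (1/5)*(-2) = -2/5 ≈ -0.40000)
C(S, J) = -7 + S (C(S, J) = S - 7 = -7 + S)
A(R, Z) = 4 (A(R, Z) = 2*2 = 4)
1/(-10799 + A(C(13, 16), -71)) = 1/(-10799 + 4) = 1/(-10795) = -1/10795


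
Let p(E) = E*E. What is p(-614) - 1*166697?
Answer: 210299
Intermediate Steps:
p(E) = E²
p(-614) - 1*166697 = (-614)² - 1*166697 = 376996 - 166697 = 210299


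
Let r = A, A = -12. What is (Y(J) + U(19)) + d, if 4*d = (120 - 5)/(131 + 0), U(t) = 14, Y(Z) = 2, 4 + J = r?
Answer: 8499/524 ≈ 16.219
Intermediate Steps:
r = -12
J = -16 (J = -4 - 12 = -16)
d = 115/524 (d = ((120 - 5)/(131 + 0))/4 = (115/131)/4 = (115*(1/131))/4 = (¼)*(115/131) = 115/524 ≈ 0.21947)
(Y(J) + U(19)) + d = (2 + 14) + 115/524 = 16 + 115/524 = 8499/524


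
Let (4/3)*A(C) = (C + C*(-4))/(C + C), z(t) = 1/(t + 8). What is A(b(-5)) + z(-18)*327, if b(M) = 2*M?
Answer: -1353/40 ≈ -33.825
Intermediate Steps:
z(t) = 1/(8 + t)
A(C) = -9/8 (A(C) = 3*((C + C*(-4))/(C + C))/4 = 3*((C - 4*C)/((2*C)))/4 = 3*((-3*C)*(1/(2*C)))/4 = (¾)*(-3/2) = -9/8)
A(b(-5)) + z(-18)*327 = -9/8 + 327/(8 - 18) = -9/8 + 327/(-10) = -9/8 - ⅒*327 = -9/8 - 327/10 = -1353/40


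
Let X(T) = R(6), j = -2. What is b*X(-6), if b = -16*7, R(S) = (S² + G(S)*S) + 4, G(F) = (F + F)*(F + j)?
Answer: -36736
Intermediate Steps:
G(F) = 2*F*(-2 + F) (G(F) = (F + F)*(F - 2) = (2*F)*(-2 + F) = 2*F*(-2 + F))
R(S) = 4 + S² + 2*S²*(-2 + S) (R(S) = (S² + (2*S*(-2 + S))*S) + 4 = (S² + 2*S²*(-2 + S)) + 4 = 4 + S² + 2*S²*(-2 + S))
b = -112
X(T) = 328 (X(T) = 4 - 3*6² + 2*6³ = 4 - 3*36 + 2*216 = 4 - 108 + 432 = 328)
b*X(-6) = -112*328 = -36736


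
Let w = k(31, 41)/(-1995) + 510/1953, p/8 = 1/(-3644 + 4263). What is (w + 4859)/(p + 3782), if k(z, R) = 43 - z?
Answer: 26574610261/20683318110 ≈ 1.2848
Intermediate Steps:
p = 8/619 (p = 8/(-3644 + 4263) = 8/619 ≈ 0.012924)
w = 2254/8835 (w = (43 - 1*31)/(-1995) + 510/1953 = (43 - 31)*(-1/1995) + 510*(1/1953) = 12*(-1/1995) + 170/651 = -4/665 + 170/651 = 2254/8835 ≈ 0.25512)
(w + 4859)/(p + 3782) = (2254/8835 + 4859)/(8/619 + 3782) = 42931519/(8835*(2341066/619)) = (42931519/8835)*(619/2341066) = 26574610261/20683318110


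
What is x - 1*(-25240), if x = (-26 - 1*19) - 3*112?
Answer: 24859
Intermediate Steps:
x = -381 (x = (-26 - 19) - 336 = -45 - 336 = -381)
x - 1*(-25240) = -381 - 1*(-25240) = -381 + 25240 = 24859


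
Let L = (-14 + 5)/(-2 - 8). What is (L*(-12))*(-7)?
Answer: 378/5 ≈ 75.600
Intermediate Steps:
L = 9/10 (L = -9/(-10) = -9*(-1/10) = 9/10 ≈ 0.90000)
(L*(-12))*(-7) = ((9/10)*(-12))*(-7) = -54/5*(-7) = 378/5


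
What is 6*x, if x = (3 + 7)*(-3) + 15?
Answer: -90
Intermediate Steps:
x = -15 (x = 10*(-3) + 15 = -30 + 15 = -15)
6*x = 6*(-15) = -90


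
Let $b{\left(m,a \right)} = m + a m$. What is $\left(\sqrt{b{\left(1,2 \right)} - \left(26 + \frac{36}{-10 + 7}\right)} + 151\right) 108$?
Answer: $16308 + 108 i \sqrt{11} \approx 16308.0 + 358.2 i$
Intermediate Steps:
$\left(\sqrt{b{\left(1,2 \right)} - \left(26 + \frac{36}{-10 + 7}\right)} + 151\right) 108 = \left(\sqrt{1 \left(1 + 2\right) - \left(26 + \frac{36}{-10 + 7}\right)} + 151\right) 108 = \left(\sqrt{1 \cdot 3 - \left(26 + \frac{36}{-3}\right)} + 151\right) 108 = \left(\sqrt{3 - 14} + 151\right) 108 = \left(\sqrt{-11} + 151\right) 108 = \left(i \sqrt{11} + 151\right) 108 = \left(151 + i \sqrt{11}\right) 108 = 16308 + 108 i \sqrt{11}$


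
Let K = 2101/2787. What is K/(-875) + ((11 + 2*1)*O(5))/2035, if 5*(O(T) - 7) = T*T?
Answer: 75229993/992520375 ≈ 0.075797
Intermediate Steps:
O(T) = 7 + T²/5 (O(T) = 7 + (T*T)/5 = 7 + T²/5)
K = 2101/2787 (K = 2101*(1/2787) = 2101/2787 ≈ 0.75386)
K/(-875) + ((11 + 2*1)*O(5))/2035 = (2101/2787)/(-875) + ((11 + 2*1)*(7 + (⅕)*5²))/2035 = (2101/2787)*(-1/875) + ((11 + 2)*(7 + (⅕)*25))*(1/2035) = -2101/2438625 + (13*(7 + 5))*(1/2035) = -2101/2438625 + (13*12)*(1/2035) = -2101/2438625 + 156*(1/2035) = -2101/2438625 + 156/2035 = 75229993/992520375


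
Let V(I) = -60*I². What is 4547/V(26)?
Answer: -4547/40560 ≈ -0.11211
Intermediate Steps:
4547/V(26) = 4547/((-60*26²)) = 4547/((-60*676)) = 4547/(-40560) = 4547*(-1/40560) = -4547/40560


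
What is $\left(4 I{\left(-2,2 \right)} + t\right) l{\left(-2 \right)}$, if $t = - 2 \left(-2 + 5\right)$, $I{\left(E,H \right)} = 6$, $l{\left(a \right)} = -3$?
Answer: $-54$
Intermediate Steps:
$t = -6$ ($t = \left(-2\right) 3 = -6$)
$\left(4 I{\left(-2,2 \right)} + t\right) l{\left(-2 \right)} = \left(4 \cdot 6 - 6\right) \left(-3\right) = \left(24 - 6\right) \left(-3\right) = 18 \left(-3\right) = -54$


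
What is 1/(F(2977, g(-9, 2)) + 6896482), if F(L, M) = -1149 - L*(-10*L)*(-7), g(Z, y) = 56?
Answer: -1/613481697 ≈ -1.6300e-9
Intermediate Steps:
F(L, M) = -1149 - 70*L**2 (F(L, M) = -1149 - (-10*L**2)*(-7) = -1149 - 70*L**2)
1/(F(2977, g(-9, 2)) + 6896482) = 1/((-1149 - 70*2977**2) + 6896482) = 1/((-1149 - 70*8862529) + 6896482) = 1/((-1149 - 620377030) + 6896482) = 1/(-620378179 + 6896482) = 1/(-613481697) = -1/613481697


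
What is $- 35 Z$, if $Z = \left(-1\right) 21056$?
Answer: $736960$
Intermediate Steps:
$Z = -21056$
$- 35 Z = \left(-35\right) \left(-21056\right) = 736960$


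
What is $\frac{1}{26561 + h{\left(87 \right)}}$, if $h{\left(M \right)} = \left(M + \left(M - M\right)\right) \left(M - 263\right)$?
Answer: $\frac{1}{11249} \approx 8.8897 \cdot 10^{-5}$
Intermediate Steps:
$h{\left(M \right)} = M \left(-263 + M\right)$ ($h{\left(M \right)} = \left(M + 0\right) \left(-263 + M\right) = M \left(-263 + M\right)$)
$\frac{1}{26561 + h{\left(87 \right)}} = \frac{1}{26561 + 87 \left(-263 + 87\right)} = \frac{1}{26561 + 87 \left(-176\right)} = \frac{1}{26561 - 15312} = \frac{1}{11249}$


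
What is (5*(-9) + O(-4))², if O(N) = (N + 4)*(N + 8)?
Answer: 2025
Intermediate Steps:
O(N) = (4 + N)*(8 + N)
(5*(-9) + O(-4))² = (5*(-9) + (32 + (-4)² + 12*(-4)))² = (-45 + (32 + 16 - 48))² = (-45 + 0)² = (-45)² = 2025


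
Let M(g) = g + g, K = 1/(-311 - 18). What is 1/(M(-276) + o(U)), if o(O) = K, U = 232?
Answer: -329/181609 ≈ -0.0018116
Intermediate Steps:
K = -1/329 (K = 1/(-329) = -1/329 ≈ -0.0030395)
o(O) = -1/329
M(g) = 2*g
1/(M(-276) + o(U)) = 1/(2*(-276) - 1/329) = 1/(-552 - 1/329) = 1/(-181609/329) = -329/181609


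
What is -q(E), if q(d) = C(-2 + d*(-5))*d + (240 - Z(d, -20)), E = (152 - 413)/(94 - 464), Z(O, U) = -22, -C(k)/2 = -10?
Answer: -10216/37 ≈ -276.11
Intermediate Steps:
C(k) = 20 (C(k) = -2*(-10) = 20)
E = 261/370 (E = -261/(-370) = -261*(-1/370) = 261/370 ≈ 0.70541)
q(d) = 262 + 20*d (q(d) = 20*d + (240 - 1*(-22)) = 20*d + (240 + 22) = 20*d + 262 = 262 + 20*d)
-q(E) = -(262 + 20*(261/370)) = -(262 + 522/37) = -1*10216/37 = -10216/37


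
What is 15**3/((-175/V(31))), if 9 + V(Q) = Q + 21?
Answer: -5805/7 ≈ -829.29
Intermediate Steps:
V(Q) = 12 + Q (V(Q) = -9 + (Q + 21) = -9 + (21 + Q) = 12 + Q)
15**3/((-175/V(31))) = 15**3/((-175/(12 + 31))) = 3375/((-175/43)) = 3375/((-175*1/43)) = 3375/(-175/43) = 3375*(-43/175) = -5805/7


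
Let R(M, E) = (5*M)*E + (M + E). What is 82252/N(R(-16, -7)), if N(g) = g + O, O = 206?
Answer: 82252/743 ≈ 110.70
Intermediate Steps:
R(M, E) = E + M + 5*E*M (R(M, E) = 5*E*M + (E + M) = E + M + 5*E*M)
N(g) = 206 + g (N(g) = g + 206 = 206 + g)
82252/N(R(-16, -7)) = 82252/(206 + (-7 - 16 + 5*(-7)*(-16))) = 82252/(206 + (-7 - 16 + 560)) = 82252/(206 + 537) = 82252/743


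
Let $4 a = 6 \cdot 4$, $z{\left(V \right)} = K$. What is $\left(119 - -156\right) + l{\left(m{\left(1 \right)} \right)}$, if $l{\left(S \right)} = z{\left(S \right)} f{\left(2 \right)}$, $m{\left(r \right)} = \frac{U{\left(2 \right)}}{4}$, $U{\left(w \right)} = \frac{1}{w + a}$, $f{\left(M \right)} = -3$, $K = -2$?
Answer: $281$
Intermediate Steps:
$z{\left(V \right)} = -2$
$a = 6$ ($a = \frac{6 \cdot 4}{4} = \frac{1}{4} \cdot 24 = 6$)
$U{\left(w \right)} = \frac{1}{6 + w}$ ($U{\left(w \right)} = \frac{1}{w + 6} = \frac{1}{6 + w}$)
$m{\left(r \right)} = \frac{1}{32}$ ($m{\left(r \right)} = \frac{1}{\left(6 + 2\right) 4} = \frac{1}{8} \cdot \frac{1}{4} = \frac{1}{32}$)
$l{\left(S \right)} = 6$ ($l{\left(S \right)} = \left(-2\right) \left(-3\right) = 6$)
$\left(119 - -156\right) + l{\left(m{\left(1 \right)} \right)} = \left(119 - -156\right) + 6 = \left(119 + 156\right) + 6 = 275 + 6 = 281$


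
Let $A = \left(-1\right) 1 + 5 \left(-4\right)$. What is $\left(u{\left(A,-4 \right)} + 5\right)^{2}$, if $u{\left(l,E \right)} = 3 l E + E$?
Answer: $64009$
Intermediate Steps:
$A = -21$ ($A = -1 - 20 = -21$)
$u{\left(l,E \right)} = E + 3 E l$ ($u{\left(l,E \right)} = 3 E l + E = E + 3 E l$)
$\left(u{\left(A,-4 \right)} + 5\right)^{2} = \left(- 4 \left(1 + 3 \left(-21\right)\right) + 5\right)^{2} = \left(- 4 \left(1 - 63\right) + 5\right)^{2} = \left(\left(-4\right) \left(-62\right) + 5\right)^{2} = \left(248 + 5\right)^{2} = 253^{2} = 64009$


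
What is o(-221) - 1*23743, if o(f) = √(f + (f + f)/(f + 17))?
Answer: -23743 + I*√7878/6 ≈ -23743.0 + 14.793*I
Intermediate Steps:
o(f) = √(f + 2*f/(17 + f)) (o(f) = √(f + (2*f)/(17 + f)) = √(f + 2*f/(17 + f)))
o(-221) - 1*23743 = √(-221*(19 - 221)/(17 - 221)) - 1*23743 = √(-221*(-202)/(-204)) - 23743 = √(-221*(-1/204)*(-202)) - 23743 = √(-1313/6) - 23743 = I*√7878/6 - 23743 = -23743 + I*√7878/6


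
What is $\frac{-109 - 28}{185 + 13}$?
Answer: $- \frac{137}{198} \approx -0.69192$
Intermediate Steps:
$\frac{-109 - 28}{185 + 13} = - \frac{137}{198}$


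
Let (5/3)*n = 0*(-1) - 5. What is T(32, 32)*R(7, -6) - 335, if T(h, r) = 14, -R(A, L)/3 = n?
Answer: -209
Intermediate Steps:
n = -3 (n = 3*(0*(-1) - 5)/5 = 3*(0 - 5)/5 = (3/5)*(-5) = -3)
R(A, L) = 9 (R(A, L) = -3*(-3) = 9)
T(32, 32)*R(7, -6) - 335 = 14*9 - 335 = 126 - 335 = -209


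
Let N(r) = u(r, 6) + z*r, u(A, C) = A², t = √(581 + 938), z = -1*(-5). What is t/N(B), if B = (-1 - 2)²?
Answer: √31/18 ≈ 0.30932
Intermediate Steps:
z = 5
B = 9 (B = (-3)² = 9)
t = 7*√31 (t = √1519 = 7*√31 ≈ 38.974)
N(r) = r² + 5*r
t/N(B) = (7*√31)/((9*(5 + 9))) = (7*√31)/((9*14)) = (7*√31)/126 = (7*√31)*(1/126) = √31/18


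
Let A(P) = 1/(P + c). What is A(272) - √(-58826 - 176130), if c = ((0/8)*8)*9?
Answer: 1/272 - 2*I*√58739 ≈ 0.0036765 - 484.72*I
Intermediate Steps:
c = 0 (c = ((0*(⅛))*8)*9 = (0*8)*9 = 0*9 = 0)
A(P) = 1/P (A(P) = 1/(P + 0) = 1/P)
A(272) - √(-58826 - 176130) = 1/272 - √(-58826 - 176130) = 1/272 - √(-234956) = 1/272 - 2*I*√58739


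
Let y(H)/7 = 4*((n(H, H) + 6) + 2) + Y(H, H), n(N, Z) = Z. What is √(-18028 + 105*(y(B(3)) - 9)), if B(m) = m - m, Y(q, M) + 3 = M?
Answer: √2342 ≈ 48.394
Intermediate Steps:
Y(q, M) = -3 + M
B(m) = 0
y(H) = 203 + 35*H (y(H) = 7*(4*((H + 6) + 2) + (-3 + H)) = 7*(4*((6 + H) + 2) + (-3 + H)) = 7*(4*(8 + H) + (-3 + H)) = 7*((32 + 4*H) + (-3 + H)) = 7*(29 + 5*H) = 203 + 35*H)
√(-18028 + 105*(y(B(3)) - 9)) = √(-18028 + 105*((203 + 35*0) - 9)) = √(-18028 + 105*((203 + 0) - 9)) = √(-18028 + 105*(203 - 9)) = √(-18028 + 105*194) = √(-18028 + 20370) = √2342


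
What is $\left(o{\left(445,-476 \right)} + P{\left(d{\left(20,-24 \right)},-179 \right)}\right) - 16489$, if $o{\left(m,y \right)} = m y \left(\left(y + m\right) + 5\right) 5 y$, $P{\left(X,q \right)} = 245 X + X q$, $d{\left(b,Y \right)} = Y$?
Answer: $-13107439673$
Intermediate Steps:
$o{\left(m,y \right)} = 5 m y^{2} \left(5 + m + y\right)$ ($o{\left(m,y \right)} = m y \left(\left(m + y\right) + 5\right) 5 y = m y \left(5 + m + y\right) 5 y = 5 m y^{2} \left(5 + m + y\right)$)
$\left(o{\left(445,-476 \right)} + P{\left(d{\left(20,-24 \right)},-179 \right)}\right) - 16489 = \left(5 \cdot 445 \left(-476\right)^{2} \left(5 + 445 - 476\right) - 24 \left(245 - 179\right)\right) - 16489 = \left(5 \cdot 445 \cdot 226576 \left(-26\right) - 1584\right) - 16489 = \left(-13107421600 - 1584\right) - 16489 = -13107423184 - 16489 = -13107439673$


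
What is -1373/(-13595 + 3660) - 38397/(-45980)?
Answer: 88920947/91362260 ≈ 0.97328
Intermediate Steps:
-1373/(-13595 + 3660) - 38397/(-45980) = -1373/(-9935) - 38397*(-1/45980) = -1373*(-1/9935) + 38397/45980 = 1373/9935 + 38397/45980 = 88920947/91362260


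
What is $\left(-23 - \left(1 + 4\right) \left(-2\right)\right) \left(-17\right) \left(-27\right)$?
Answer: $-5967$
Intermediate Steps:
$\left(-23 - \left(1 + 4\right) \left(-2\right)\right) \left(-17\right) \left(-27\right) = \left(-23 - 5 \left(-2\right)\right) \left(-17\right) \left(-27\right) = \left(-23 - -10\right) \left(-17\right) \left(-27\right) = \left(-23 + 10\right) \left(-17\right) \left(-27\right) = \left(-13\right) \left(-17\right) \left(-27\right) = 221 \left(-27\right) = -5967$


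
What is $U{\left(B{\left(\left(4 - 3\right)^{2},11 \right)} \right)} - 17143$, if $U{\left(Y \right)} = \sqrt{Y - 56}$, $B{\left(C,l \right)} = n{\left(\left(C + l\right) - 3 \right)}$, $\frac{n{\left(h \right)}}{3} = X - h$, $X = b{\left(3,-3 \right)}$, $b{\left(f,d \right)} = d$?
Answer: $-17143 + 2 i \sqrt{23} \approx -17143.0 + 9.5917 i$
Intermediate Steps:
$X = -3$
$n{\left(h \right)} = -9 - 3 h$ ($n{\left(h \right)} = 3 \left(-3 - h\right) = -9 - 3 h$)
$B{\left(C,l \right)} = - 3 C - 3 l$ ($B{\left(C,l \right)} = -9 - 3 \left(\left(C + l\right) - 3\right) = -9 - 3 \left(-3 + C + l\right) = -9 - \left(-9 + 3 C + 3 l\right) = - 3 C - 3 l$)
$U{\left(Y \right)} = \sqrt{-56 + Y}$
$U{\left(B{\left(\left(4 - 3\right)^{2},11 \right)} \right)} - 17143 = \sqrt{-56 - \left(33 + 3 \left(4 - 3\right)^{2}\right)} - 17143 = \sqrt{-56 - \left(33 + 3 \cdot 1^{2}\right)} - 17143 = \sqrt{-56 - 36} - 17143 = \sqrt{-92} - 17143 = 2 i \sqrt{23} - 17143 = -17143 + 2 i \sqrt{23}$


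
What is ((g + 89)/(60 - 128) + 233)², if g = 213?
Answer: 60388441/1156 ≈ 52239.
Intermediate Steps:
((g + 89)/(60 - 128) + 233)² = ((213 + 89)/(60 - 128) + 233)² = (302/(-68) + 233)² = (302*(-1/68) + 233)² = (-151/34 + 233)² = (7771/34)² = 60388441/1156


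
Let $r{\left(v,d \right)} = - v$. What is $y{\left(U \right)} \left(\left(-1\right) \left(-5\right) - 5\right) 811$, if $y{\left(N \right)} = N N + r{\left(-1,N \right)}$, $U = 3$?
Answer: $0$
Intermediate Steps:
$y{\left(N \right)} = 1 + N^{2}$ ($y{\left(N \right)} = N N - -1 = N^{2} + 1 = 1 + N^{2}$)
$y{\left(U \right)} \left(\left(-1\right) \left(-5\right) - 5\right) 811 = \left(1 + 3^{2}\right) \left(\left(-1\right) \left(-5\right) - 5\right) 811 = \left(1 + 9\right) \left(5 - 5\right) 811 = 10 \cdot 0 \cdot 811 = 0 \cdot 811 = 0$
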